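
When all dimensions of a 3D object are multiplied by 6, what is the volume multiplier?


Linear scale factor k = 6
Rule: under a linear scaling by k, volumes scale by k^3.
k^3 = 6 * 6 * 6
k^3 = 36 * 6
k^3 = 216
Volume scales by a factor of 216.
216 (dimensionless)


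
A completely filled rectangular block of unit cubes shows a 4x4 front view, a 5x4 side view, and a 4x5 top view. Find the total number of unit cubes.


Orthographic views of a solid rectangular block:
Front view 4 x 4 -> length = 4, height = 4
Side view 5 x 4 -> width = 5, height = 4 (consistent)
Top view 4 x 5 -> confirms length = 4, width = 5
The block is 4 x 5 x 4.
Total unit cubes = 4 * 5 * 4 = 80
80 unit cubes


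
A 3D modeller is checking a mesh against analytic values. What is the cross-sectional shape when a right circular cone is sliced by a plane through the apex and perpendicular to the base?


Solid: right circular cone
Cutting plane: through the apex and perpendicular to the base
Visualize the intersection of the plane with the solid's surface.
The boundary of the cut region is a isosceles triangle.
isosceles triangle


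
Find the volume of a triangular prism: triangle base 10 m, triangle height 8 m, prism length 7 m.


Shape: triangular prism
Triangle base = 10 m, triangle height = 8 m, prism length L = 7 m
Formula: V = (1/2 * b * h_tri) * L
Cross-section area = 0.5 * 10 * 8 = 40
V = 40 * 7
V = 280
280 m^3


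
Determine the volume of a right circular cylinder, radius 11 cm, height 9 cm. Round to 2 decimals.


Shape: cylinder
Radius r = 11 cm, Height h = 9 cm
Formula: V = pi * r^2 * h
r^2 = 121
V = pi * 121 * 9
V = 1089 * pi
V = 3421.19
3421.19 cm^3


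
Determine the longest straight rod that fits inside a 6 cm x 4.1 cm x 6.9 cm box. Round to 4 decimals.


Shape: rectangular box (space diagonal)
l = 6 cm, w = 4.1 cm, h = 6.9 cm
Visualize: the diagonal of the base, then a right triangle with that diagonal and the height.
Formula: d = sqrt(l^2 + w^2 + h^2)
l^2 + w^2 + h^2 = 36 + 16.81 + 47.61 = 100.42
d = sqrt(100.42)
d = 10.021
10.021 cm


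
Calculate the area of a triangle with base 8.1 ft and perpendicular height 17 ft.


Shape: triangle
Base b = 8.1 ft, Height h = 17 ft
Formula: A = (1/2) * b * h
A = 0.5 * 8.1 * 17
A = 0.5 * 137.7
A = 68.85
68.85 ft^2


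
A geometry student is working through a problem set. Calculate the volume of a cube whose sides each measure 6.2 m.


Shape: cube
Side s = 6.2 m
Formula: V = s^3
V = 6.2 * 6.2 * 6.2
V = 38.44 * 6.2
V = 238.328
238.328 m^3


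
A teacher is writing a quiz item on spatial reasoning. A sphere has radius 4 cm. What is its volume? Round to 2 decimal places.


Shape: sphere
Radius r = 4 cm
Formula: V = (4/3) * pi * r^3
r^3 = 64
(4/3) * 64 = 85.333333
V = 85.333333 * pi
V = 268.08
268.08 cm^3


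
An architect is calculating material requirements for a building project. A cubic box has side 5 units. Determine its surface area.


Shape: cube
Side s = 5 units
A cube has 6 square faces.
Formula: SA = 6 * s^2
s^2 = 25
SA = 6 * 25
SA = 150
150 units^2


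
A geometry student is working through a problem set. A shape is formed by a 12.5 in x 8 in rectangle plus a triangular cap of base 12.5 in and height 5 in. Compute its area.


Composite shape: rectangle + triangle
Rectangle area = 12.5 * 8 = 100
Triangle area = 0.5 * 12.5 * 5 = 31.25
Total = 100 + 31.25
Total = 131.25
131.25 in^2


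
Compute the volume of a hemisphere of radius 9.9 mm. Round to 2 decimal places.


Shape: hemisphere (half of a sphere)
Radius r = 9.9 mm
Formula: V = (1/2) * (4/3) * pi * r^3 = (2/3) * pi * r^3
r^3 = 970.299
(2/3) * 970.299 = 646.866
V = 646.866 * pi
V = 2032.19
2032.19 mm^3


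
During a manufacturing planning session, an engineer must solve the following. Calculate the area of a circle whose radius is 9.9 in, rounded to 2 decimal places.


Shape: circle
Radius r = 9.9 in
Formula: A = pi * r^2
r^2 = 9.9^2 = 98.01
A = pi * 98.01
A = 307.91
307.91 in^2


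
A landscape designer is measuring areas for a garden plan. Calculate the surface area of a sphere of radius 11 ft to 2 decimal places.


Shape: sphere
Radius r = 11 ft
Formula: SA = 4 * pi * r^2
r^2 = 121
SA = 4 * pi * 121
SA = 484 * pi
SA = 1520.53
1520.53 ft^2


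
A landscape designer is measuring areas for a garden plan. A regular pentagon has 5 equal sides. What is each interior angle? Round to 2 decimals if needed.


Shape: regular pentagon (5 sides)
Formula: interior angle = (n - 2) * 180 / n
(n - 2) = 3
(n - 2) * 180 = 540
angle = 540 / 5
angle = 108
108 degrees


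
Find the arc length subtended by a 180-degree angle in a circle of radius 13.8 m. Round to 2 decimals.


Shape: circular arc
Radius r = 13.8 m, Angle = 180 degrees
Formula: L = (angle/360) * 2 * pi * r
2 * pi * r = 27.6 * pi
L = (180/360) * 27.6 * pi
L = 13.8 * pi
L = 43.35
43.35 m


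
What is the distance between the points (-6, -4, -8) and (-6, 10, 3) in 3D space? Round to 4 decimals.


3D distance between two points
P1 = (-6, -4, -8), P2 = (-6, 10, 3)
Formula: d = sqrt((x2-x1)^2 + (y2-y1)^2 + (z2-z1)^2)
dx = -6 - -6 = 0
dy = 10 - -4 = 14
dz = 3 - -8 = 11
dx^2 + dy^2 + dz^2 = 0 + 196 + 121 = 317
d = sqrt(317)
d = 17.8045
17.8045 units


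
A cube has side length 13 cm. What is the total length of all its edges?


Shape: cube
Side s = 13 cm
A cube has 12 edges, all equal.
Formula: total edge length = 12 * s
Total = 12 * 13
Total = 156
156 cm


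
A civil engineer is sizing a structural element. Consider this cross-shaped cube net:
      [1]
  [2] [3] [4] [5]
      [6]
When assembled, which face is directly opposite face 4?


Net: cross layout. Take square 3 as the base (bottom).
Fold the four squares in the horizontal row up around 3: 2 -> left, 4 -> right, 5 wraps to the top.
Fold 1 and 6 up from 3: 1 -> back, 6 -> front.
Opposite pairs are therefore: (1, 6), (2, 4), (3, 5).
Face 4 is opposite face 2.
face 2


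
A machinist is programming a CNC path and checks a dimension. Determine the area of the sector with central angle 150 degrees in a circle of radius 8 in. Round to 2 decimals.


Shape: circular sector
Radius r = 8 in, Angle = 150 degrees
Formula: A = (angle/360) * pi * r^2
r^2 = 64
Fraction of circle = 150/360
A = (150/360) * pi * 64
A = 26.666667 * pi
A = 83.78
83.78 in^2


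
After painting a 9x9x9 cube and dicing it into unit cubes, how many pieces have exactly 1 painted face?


Large cube: 9 x 9 x 9, cut into unit cubes.
n = 9, so n - 2 = 7
Cubes with 1 painted face lie in the interior of each face.
A cube has 6 faces; each contributes (n - 2)^2 = 49 such cubes.
Count = 6 * 49 = 294
294 unit cubes


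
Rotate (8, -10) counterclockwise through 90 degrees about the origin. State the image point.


Transformation: rotation about the origin
Original point: (8, -10)
Rule for 90 deg counterclockwise: (x, y) -> (-y, x)
Apply: (8, -10) -> (10, 8)
(10, 8)


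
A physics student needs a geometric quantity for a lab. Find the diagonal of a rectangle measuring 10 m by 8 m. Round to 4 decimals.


Shape: rectangle (diagonal via Pythagoras)
Sides: 10 m and 8 m
Formula: d = sqrt(l^2 + w^2)
l^2 = 100, w^2 = 64
l^2 + w^2 = 164
d = sqrt(164)
d = 12.8062
12.8062 m


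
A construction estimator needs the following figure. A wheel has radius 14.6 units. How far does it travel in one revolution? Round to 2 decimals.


Shape: circle
Radius r = 14.6 units
Formula: C = 2 * pi * r
C = 2 * pi * 14.6
C = 29.2 * pi
C = 91.73
91.73 units


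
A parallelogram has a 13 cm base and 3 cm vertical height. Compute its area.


Shape: parallelogram
Base b = 13 cm, Height h = 3 cm
Formula: A = b * h
A = 13 * 3
A = 39
39 cm^2


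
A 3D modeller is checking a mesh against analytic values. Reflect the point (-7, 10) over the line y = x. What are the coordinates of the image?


Transformation: reflection
Original point: (-7, 10)
Rule for reflection over y = x: (x, y) -> (y, x)
Apply: (-7, 10) -> (10, -7)
(10, -7)


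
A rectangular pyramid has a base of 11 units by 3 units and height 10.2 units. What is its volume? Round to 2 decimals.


Shape: rectangular pyramid
Base: 11 units x 3 units, Height h = 10.2 units
Formula: V = (1/3) * base_area * h
base_area = 11 * 3 = 33
base_area * h = 33 * 10.2 = 336.6
V = 336.6 / 3
V = 112.2
112.2 units^3


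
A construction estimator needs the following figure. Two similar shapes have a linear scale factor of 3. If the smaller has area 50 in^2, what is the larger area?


Linear scale factor k = 3
Original area = 50 in^2
Rule: under a linear scaling by k, areas scale by k^2.
k^2 = 3^2 = 9
New area = 50 * 9
New area = 450
450 in^2


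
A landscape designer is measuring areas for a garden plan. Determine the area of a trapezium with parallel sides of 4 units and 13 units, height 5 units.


Shape: trapezoid
Parallel sides a = 4 units, b = 13 units; Height h = 5 units
Formula: A = (a + b) * h / 2
a + b = 4 + 13 = 17
A = 17 * 5 / 2
A = 85 / 2
A = 42.5
42.5 units^2


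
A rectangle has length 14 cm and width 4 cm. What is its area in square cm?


Shape: rectangle
Length l = 14 cm, Width w = 4 cm
Formula: A = l * w
A = 14 * 4
A = 56
56 cm^2


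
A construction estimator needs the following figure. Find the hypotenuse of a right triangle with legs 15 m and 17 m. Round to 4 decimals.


Shape: right triangle
Legs a = 15 m, b = 17 m
Formula: c = sqrt(a^2 + b^2)
a^2 = 225, b^2 = 289
a^2 + b^2 = 514
c = sqrt(514)
c = 22.6716
22.6716 m


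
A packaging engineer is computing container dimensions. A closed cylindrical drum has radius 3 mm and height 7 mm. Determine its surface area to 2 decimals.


Shape: closed cylinder
Radius r = 3 mm, Height h = 7 mm
Formula: SA = 2*pi*r^2 + 2*pi*r*h = 2*pi*r*(r + h)
r + h = 10
2 * r * (r + h) = 2 * 3 * 10 = 60
SA = 60 * pi
SA = 188.5
188.5 mm^2


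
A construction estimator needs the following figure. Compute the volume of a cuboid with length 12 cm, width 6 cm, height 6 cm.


Shape: rectangular prism
l = 12 cm, w = 6 cm, h = 6 cm
Formula: V = l * w * h
V = 12 * 6 * 6
V = 72 * 6
V = 432
432 cm^3


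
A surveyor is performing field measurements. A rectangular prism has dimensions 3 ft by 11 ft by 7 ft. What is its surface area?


Shape: rectangular prism
l = 3 ft, w = 11 ft, h = 7 ft
Formula: SA = 2(lw + lh + wh)
lw = 33, lh = 21, wh = 77
lw + lh + wh = 131
SA = 2 * 131
SA = 262
262 ft^2


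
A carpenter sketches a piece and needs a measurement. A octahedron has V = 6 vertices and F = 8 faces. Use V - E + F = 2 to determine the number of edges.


Polyhedron: octahedron
Euler's formula for convex polyhedra: V - E + F = 2
Given: V = 6 vertices and F = 8 faces
Solve for E:
E = V + F - 2 = 6 + 8 - 2 = 12
12 edges


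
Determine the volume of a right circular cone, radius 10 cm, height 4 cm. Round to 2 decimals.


Shape: cone
Radius r = 10 cm, Height h = 4 cm
Formula: V = (1/3) * pi * r^2 * h
r^2 = 100
pi * r^2 * h = pi * 100 * 4 = 400 * pi
V = 400 * pi / 3
V = 418.88
418.88 cm^3


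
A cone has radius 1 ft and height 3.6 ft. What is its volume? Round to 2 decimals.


Shape: cone
Radius r = 1 ft, Height h = 3.6 ft
Formula: V = (1/3) * pi * r^2 * h
r^2 = 1
pi * r^2 * h = pi * 1 * 3.6 = 3.6 * pi
V = 3.6 * pi / 3
V = 3.77
3.77 ft^3


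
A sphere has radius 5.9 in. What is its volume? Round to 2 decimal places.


Shape: sphere
Radius r = 5.9 in
Formula: V = (4/3) * pi * r^3
r^3 = 205.379
(4/3) * 205.379 = 273.838667
V = 273.838667 * pi
V = 860.29
860.29 in^3


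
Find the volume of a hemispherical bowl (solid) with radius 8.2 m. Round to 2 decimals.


Shape: hemisphere (half of a sphere)
Radius r = 8.2 m
Formula: V = (1/2) * (4/3) * pi * r^3 = (2/3) * pi * r^3
r^3 = 551.368
(2/3) * 551.368 = 367.578667
V = 367.578667 * pi
V = 1154.78
1154.78 m^3


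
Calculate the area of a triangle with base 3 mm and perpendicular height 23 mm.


Shape: triangle
Base b = 3 mm, Height h = 23 mm
Formula: A = (1/2) * b * h
A = 0.5 * 3 * 23
A = 0.5 * 69
A = 34.5
34.5 mm^2


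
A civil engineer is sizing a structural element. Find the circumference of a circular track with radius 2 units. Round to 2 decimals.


Shape: circle
Radius r = 2 units
Formula: C = 2 * pi * r
C = 2 * pi * 2
C = 4 * pi
C = 12.57
12.57 units


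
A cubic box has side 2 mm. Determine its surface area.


Shape: cube
Side s = 2 mm
A cube has 6 square faces.
Formula: SA = 6 * s^2
s^2 = 4
SA = 6 * 4
SA = 24
24 mm^2


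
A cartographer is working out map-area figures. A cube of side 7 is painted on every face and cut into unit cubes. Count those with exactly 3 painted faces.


Large cube: 7 x 7 x 7, cut into unit cubes.
Cubes with 3 painted faces are at the corners. A cube always has 8 corners.
Count = 8
8 unit cubes


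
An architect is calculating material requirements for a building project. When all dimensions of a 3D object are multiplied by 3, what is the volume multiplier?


Linear scale factor k = 3
Rule: under a linear scaling by k, volumes scale by k^3.
k^3 = 3 * 3 * 3
k^3 = 9 * 3
k^3 = 27
Volume scales by a factor of 27.
27 (dimensionless)


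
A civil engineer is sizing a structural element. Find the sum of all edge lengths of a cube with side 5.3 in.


Shape: cube
Side s = 5.3 in
A cube has 12 edges, all equal.
Formula: total edge length = 12 * s
Total = 12 * 5.3
Total = 63.6
63.6 in


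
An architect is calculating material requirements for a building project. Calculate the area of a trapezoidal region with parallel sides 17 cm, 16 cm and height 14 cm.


Shape: trapezoid
Parallel sides a = 17 cm, b = 16 cm; Height h = 14 cm
Formula: A = (a + b) * h / 2
a + b = 17 + 16 = 33
A = 33 * 14 / 2
A = 462 / 2
A = 231
231 cm^2


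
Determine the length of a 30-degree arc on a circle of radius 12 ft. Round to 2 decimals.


Shape: circular arc
Radius r = 12 ft, Angle = 30 degrees
Formula: L = (angle/360) * 2 * pi * r
2 * pi * r = 24 * pi
L = (30/360) * 24 * pi
L = 2 * pi
L = 6.28
6.28 ft


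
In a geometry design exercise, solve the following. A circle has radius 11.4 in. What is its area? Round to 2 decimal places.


Shape: circle
Radius r = 11.4 in
Formula: A = pi * r^2
r^2 = 11.4^2 = 129.96
A = pi * 129.96
A = 408.28
408.28 in^2


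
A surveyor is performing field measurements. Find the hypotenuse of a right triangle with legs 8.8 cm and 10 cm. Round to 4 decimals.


Shape: right triangle
Legs a = 8.8 cm, b = 10 cm
Formula: c = sqrt(a^2 + b^2)
a^2 = 77.44, b^2 = 100
a^2 + b^2 = 177.44
c = sqrt(177.44)
c = 13.3207
13.3207 cm


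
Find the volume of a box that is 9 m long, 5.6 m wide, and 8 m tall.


Shape: rectangular prism
l = 9 m, w = 5.6 m, h = 8 m
Formula: V = l * w * h
V = 9 * 5.6 * 8
V = 50.4 * 8
V = 403.2
403.2 m^3


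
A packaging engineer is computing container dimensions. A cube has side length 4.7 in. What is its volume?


Shape: cube
Side s = 4.7 in
Formula: V = s^3
V = 4.7 * 4.7 * 4.7
V = 22.09 * 4.7
V = 103.823
103.823 in^3


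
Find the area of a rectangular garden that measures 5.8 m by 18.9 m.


Shape: rectangle
Length l = 5.8 m, Width w = 18.9 m
Formula: A = l * w
A = 5.8 * 18.9
A = 109.62
109.62 m^2


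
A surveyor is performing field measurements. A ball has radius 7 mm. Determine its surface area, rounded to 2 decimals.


Shape: sphere
Radius r = 7 mm
Formula: SA = 4 * pi * r^2
r^2 = 49
SA = 4 * pi * 49
SA = 196 * pi
SA = 615.75
615.75 mm^2


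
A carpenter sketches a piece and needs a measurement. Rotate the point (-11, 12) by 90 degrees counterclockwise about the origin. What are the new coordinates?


Transformation: rotation about the origin
Original point: (-11, 12)
Rule for 90 deg counterclockwise: (x, y) -> (-y, x)
Apply: (-11, 12) -> (-12, -11)
(-12, -11)


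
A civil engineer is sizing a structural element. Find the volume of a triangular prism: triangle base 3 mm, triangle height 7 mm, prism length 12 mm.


Shape: triangular prism
Triangle base = 3 mm, triangle height = 7 mm, prism length L = 12 mm
Formula: V = (1/2 * b * h_tri) * L
Cross-section area = 0.5 * 3 * 7 = 10.5
V = 10.5 * 12
V = 126
126 mm^3


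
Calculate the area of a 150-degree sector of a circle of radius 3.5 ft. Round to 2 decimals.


Shape: circular sector
Radius r = 3.5 ft, Angle = 150 degrees
Formula: A = (angle/360) * pi * r^2
r^2 = 12.25
Fraction of circle = 150/360
A = (150/360) * pi * 12.25
A = 5.104167 * pi
A = 16.04
16.04 ft^2


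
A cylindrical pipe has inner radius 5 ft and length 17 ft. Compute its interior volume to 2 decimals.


Shape: cylinder
Radius r = 5 ft, Height h = 17 ft
Formula: V = pi * r^2 * h
r^2 = 25
V = pi * 25 * 17
V = 425 * pi
V = 1335.18
1335.18 ft^3


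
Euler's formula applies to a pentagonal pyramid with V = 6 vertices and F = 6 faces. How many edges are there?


Polyhedron: pentagonal pyramid
Euler's formula for convex polyhedra: V - E + F = 2
Given: V = 6 vertices and F = 6 faces
Solve for E:
E = V + F - 2 = 6 + 6 - 2 = 10
10 edges


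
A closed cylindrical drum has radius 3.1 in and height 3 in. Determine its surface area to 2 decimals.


Shape: closed cylinder
Radius r = 3.1 in, Height h = 3 in
Formula: SA = 2*pi*r^2 + 2*pi*r*h = 2*pi*r*(r + h)
r + h = 6.1
2 * r * (r + h) = 2 * 3.1 * 6.1 = 37.82
SA = 37.82 * pi
SA = 118.82
118.82 in^2


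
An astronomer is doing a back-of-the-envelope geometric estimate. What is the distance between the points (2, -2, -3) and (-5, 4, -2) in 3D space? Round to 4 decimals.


3D distance between two points
P1 = (2, -2, -3), P2 = (-5, 4, -2)
Formula: d = sqrt((x2-x1)^2 + (y2-y1)^2 + (z2-z1)^2)
dx = -5 - 2 = -7
dy = 4 - -2 = 6
dz = -2 - -3 = 1
dx^2 + dy^2 + dz^2 = 49 + 36 + 1 = 86
d = sqrt(86)
d = 9.2736
9.2736 units


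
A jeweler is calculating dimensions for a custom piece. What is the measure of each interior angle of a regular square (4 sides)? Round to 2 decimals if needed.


Shape: regular square (4 sides)
Formula: interior angle = (n - 2) * 180 / n
(n - 2) = 2
(n - 2) * 180 = 360
angle = 360 / 4
angle = 90
90 degrees


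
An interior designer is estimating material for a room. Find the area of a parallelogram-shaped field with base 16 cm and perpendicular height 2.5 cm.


Shape: parallelogram
Base b = 16 cm, Height h = 2.5 cm
Formula: A = b * h
A = 16 * 2.5
A = 40
40 cm^2


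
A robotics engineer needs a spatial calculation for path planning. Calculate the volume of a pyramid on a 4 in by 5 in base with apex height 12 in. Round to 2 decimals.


Shape: rectangular pyramid
Base: 4 in x 5 in, Height h = 12 in
Formula: V = (1/3) * base_area * h
base_area = 4 * 5 = 20
base_area * h = 20 * 12 = 240
V = 240 / 3
V = 80
80 in^3


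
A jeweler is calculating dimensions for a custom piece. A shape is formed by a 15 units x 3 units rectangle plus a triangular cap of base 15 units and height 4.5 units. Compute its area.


Composite shape: rectangle + triangle
Rectangle area = 15 * 3 = 45
Triangle area = 0.5 * 15 * 4.5 = 33.75
Total = 45 + 33.75
Total = 78.75
78.75 units^2


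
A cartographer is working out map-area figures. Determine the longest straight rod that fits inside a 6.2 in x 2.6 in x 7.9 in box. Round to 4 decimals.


Shape: rectangular box (space diagonal)
l = 6.2 in, w = 2.6 in, h = 7.9 in
Visualize: the diagonal of the base, then a right triangle with that diagonal and the height.
Formula: d = sqrt(l^2 + w^2 + h^2)
l^2 + w^2 + h^2 = 38.44 + 6.76 + 62.41 = 107.61
d = sqrt(107.61)
d = 10.3735
10.3735 in


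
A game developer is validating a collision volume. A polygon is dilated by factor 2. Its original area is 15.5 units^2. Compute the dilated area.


Linear scale factor k = 2
Original area = 15.5 units^2
Rule: under a linear scaling by k, areas scale by k^2.
k^2 = 2^2 = 4
New area = 15.5 * 4
New area = 62
62 units^2


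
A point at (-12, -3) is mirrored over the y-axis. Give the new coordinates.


Transformation: reflection
Original point: (-12, -3)
Rule for reflection over the y-axis: (x, y) -> (-x, y)
Apply: (-12, -3) -> (12, -3)
(12, -3)


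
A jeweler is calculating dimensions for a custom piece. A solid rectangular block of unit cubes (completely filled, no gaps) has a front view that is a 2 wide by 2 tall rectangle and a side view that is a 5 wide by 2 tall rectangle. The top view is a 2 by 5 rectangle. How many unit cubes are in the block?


Orthographic views of a solid rectangular block:
Front view 2 x 2 -> length = 2, height = 2
Side view 5 x 2 -> width = 5, height = 2 (consistent)
Top view 2 x 5 -> confirms length = 2, width = 5
The block is 2 x 5 x 2.
Total unit cubes = 2 * 5 * 2 = 20
20 unit cubes


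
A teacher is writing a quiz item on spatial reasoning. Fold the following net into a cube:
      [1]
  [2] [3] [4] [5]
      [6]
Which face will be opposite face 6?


Net: cross layout. Take square 3 as the base (bottom).
Fold the four squares in the horizontal row up around 3: 2 -> left, 4 -> right, 5 wraps to the top.
Fold 1 and 6 up from 3: 1 -> back, 6 -> front.
Opposite pairs are therefore: (1, 6), (2, 4), (3, 5).
Face 6 is opposite face 1.
face 1


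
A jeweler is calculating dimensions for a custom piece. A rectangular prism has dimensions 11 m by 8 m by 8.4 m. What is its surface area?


Shape: rectangular prism
l = 11 m, w = 8 m, h = 8.4 m
Formula: SA = 2(lw + lh + wh)
lw = 88, lh = 92.4, wh = 67.2
lw + lh + wh = 247.6
SA = 2 * 247.6
SA = 495.2
495.2 m^2


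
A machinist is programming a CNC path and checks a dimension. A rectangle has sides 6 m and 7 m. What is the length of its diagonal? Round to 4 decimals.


Shape: rectangle (diagonal via Pythagoras)
Sides: 6 m and 7 m
Formula: d = sqrt(l^2 + w^2)
l^2 = 36, w^2 = 49
l^2 + w^2 = 85
d = sqrt(85)
d = 9.2195
9.2195 m


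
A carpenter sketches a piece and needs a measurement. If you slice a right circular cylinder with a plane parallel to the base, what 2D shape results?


Solid: right circular cylinder
Cutting plane: parallel to the base
Visualize the intersection of the plane with the solid's surface.
The boundary of the cut region is a circle.
circle


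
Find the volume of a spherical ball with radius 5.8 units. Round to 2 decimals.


Shape: sphere
Radius r = 5.8 units
Formula: V = (4/3) * pi * r^3
r^3 = 195.112
(4/3) * 195.112 = 260.149333
V = 260.149333 * pi
V = 817.28
817.28 units^3


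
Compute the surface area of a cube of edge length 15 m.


Shape: cube
Side s = 15 m
A cube has 6 square faces.
Formula: SA = 6 * s^2
s^2 = 225
SA = 6 * 225
SA = 1350
1350 m^2


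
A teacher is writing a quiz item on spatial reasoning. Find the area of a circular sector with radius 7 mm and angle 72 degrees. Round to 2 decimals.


Shape: circular sector
Radius r = 7 mm, Angle = 72 degrees
Formula: A = (angle/360) * pi * r^2
r^2 = 49
Fraction of circle = 72/360
A = (72/360) * pi * 49
A = 9.8 * pi
A = 30.79
30.79 mm^2


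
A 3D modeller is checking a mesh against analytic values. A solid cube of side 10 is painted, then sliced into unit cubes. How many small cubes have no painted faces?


Large cube: 10 x 10 x 10, cut into unit cubes.
n = 10, so n - 2 = 8
Unpainted cubes form the interior (n - 2)^3 block.
(n - 2)^3 = 8^3 = 512
512 unit cubes


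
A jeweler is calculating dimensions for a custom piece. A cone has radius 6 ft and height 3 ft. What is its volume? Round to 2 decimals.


Shape: cone
Radius r = 6 ft, Height h = 3 ft
Formula: V = (1/3) * pi * r^2 * h
r^2 = 36
pi * r^2 * h = pi * 36 * 3 = 108 * pi
V = 108 * pi / 3
V = 113.1
113.1 ft^3


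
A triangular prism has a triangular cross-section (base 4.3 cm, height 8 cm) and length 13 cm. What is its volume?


Shape: triangular prism
Triangle base = 4.3 cm, triangle height = 8 cm, prism length L = 13 cm
Formula: V = (1/2 * b * h_tri) * L
Cross-section area = 0.5 * 4.3 * 8 = 17.2
V = 17.2 * 13
V = 223.6
223.6 cm^3


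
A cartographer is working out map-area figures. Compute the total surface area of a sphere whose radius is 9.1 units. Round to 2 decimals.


Shape: sphere
Radius r = 9.1 units
Formula: SA = 4 * pi * r^2
r^2 = 82.81
SA = 4 * pi * 82.81
SA = 331.24 * pi
SA = 1040.62
1040.62 units^2


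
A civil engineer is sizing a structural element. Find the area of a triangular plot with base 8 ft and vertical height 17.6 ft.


Shape: triangle
Base b = 8 ft, Height h = 17.6 ft
Formula: A = (1/2) * b * h
A = 0.5 * 8 * 17.6
A = 0.5 * 140.8
A = 70.4
70.4 ft^2


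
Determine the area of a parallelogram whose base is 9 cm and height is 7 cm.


Shape: parallelogram
Base b = 9 cm, Height h = 7 cm
Formula: A = b * h
A = 9 * 7
A = 63
63 cm^2


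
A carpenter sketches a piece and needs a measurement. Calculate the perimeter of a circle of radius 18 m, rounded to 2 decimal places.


Shape: circle
Radius r = 18 m
Formula: C = 2 * pi * r
C = 2 * pi * 18
C = 36 * pi
C = 113.1
113.1 m


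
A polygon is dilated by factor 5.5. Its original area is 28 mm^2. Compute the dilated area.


Linear scale factor k = 5.5
Original area = 28 mm^2
Rule: under a linear scaling by k, areas scale by k^2.
k^2 = 5.5^2 = 30.25
New area = 28 * 30.25
New area = 847
847 mm^2


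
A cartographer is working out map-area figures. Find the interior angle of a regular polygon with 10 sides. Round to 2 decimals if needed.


Shape: regular decagon (10 sides)
Formula: interior angle = (n - 2) * 180 / n
(n - 2) = 8
(n - 2) * 180 = 1440
angle = 1440 / 10
angle = 144
144 degrees


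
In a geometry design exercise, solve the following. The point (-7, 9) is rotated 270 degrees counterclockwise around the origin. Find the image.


Transformation: rotation about the origin
Original point: (-7, 9)
Rule for 270 deg counterclockwise: (x, y) -> (y, -x)
Apply: (-7, 9) -> (9, 7)
(9, 7)


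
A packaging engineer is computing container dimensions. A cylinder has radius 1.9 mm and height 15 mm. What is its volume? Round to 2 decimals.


Shape: cylinder
Radius r = 1.9 mm, Height h = 15 mm
Formula: V = pi * r^2 * h
r^2 = 3.61
V = pi * 3.61 * 15
V = 54.15 * pi
V = 170.12
170.12 mm^3


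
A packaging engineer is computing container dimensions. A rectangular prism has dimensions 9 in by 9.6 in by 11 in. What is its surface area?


Shape: rectangular prism
l = 9 in, w = 9.6 in, h = 11 in
Formula: SA = 2(lw + lh + wh)
lw = 86.4, lh = 99, wh = 105.6
lw + lh + wh = 291
SA = 2 * 291
SA = 582
582 in^2


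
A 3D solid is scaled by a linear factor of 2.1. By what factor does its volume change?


Linear scale factor k = 2.1
Rule: under a linear scaling by k, volumes scale by k^3.
k^3 = 2.1 * 2.1 * 2.1
k^3 = 4.41 * 2.1
k^3 = 9.261
Volume scales by a factor of 9.261.
9.261 (dimensionless)


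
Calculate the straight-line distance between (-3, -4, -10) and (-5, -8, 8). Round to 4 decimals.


3D distance between two points
P1 = (-3, -4, -10), P2 = (-5, -8, 8)
Formula: d = sqrt((x2-x1)^2 + (y2-y1)^2 + (z2-z1)^2)
dx = -5 - -3 = -2
dy = -8 - -4 = -4
dz = 8 - -10 = 18
dx^2 + dy^2 + dz^2 = 4 + 16 + 324 = 344
d = sqrt(344)
d = 18.5472
18.5472 units


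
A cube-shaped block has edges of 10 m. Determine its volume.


Shape: cube
Side s = 10 m
Formula: V = s^3
V = 10 * 10 * 10
V = 100 * 10
V = 1000
1000 m^3


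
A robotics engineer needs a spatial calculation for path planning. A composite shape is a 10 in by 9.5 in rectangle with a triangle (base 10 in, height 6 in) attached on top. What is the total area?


Composite shape: rectangle + triangle
Rectangle area = 10 * 9.5 = 95
Triangle area = 0.5 * 10 * 6 = 30
Total = 95 + 30
Total = 125
125 in^2


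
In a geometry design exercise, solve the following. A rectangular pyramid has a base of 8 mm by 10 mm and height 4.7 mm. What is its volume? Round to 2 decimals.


Shape: rectangular pyramid
Base: 8 mm x 10 mm, Height h = 4.7 mm
Formula: V = (1/3) * base_area * h
base_area = 8 * 10 = 80
base_area * h = 80 * 4.7 = 376
V = 376 / 3
V = 125.33
125.33 mm^3


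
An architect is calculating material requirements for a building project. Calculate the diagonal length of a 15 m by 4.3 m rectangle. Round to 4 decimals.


Shape: rectangle (diagonal via Pythagoras)
Sides: 15 m and 4.3 m
Formula: d = sqrt(l^2 + w^2)
l^2 = 225, w^2 = 18.49
l^2 + w^2 = 243.49
d = sqrt(243.49)
d = 15.6042
15.6042 m


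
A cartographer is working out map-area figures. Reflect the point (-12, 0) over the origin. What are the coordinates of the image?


Transformation: reflection
Original point: (-12, 0)
Rule for reflection through the origin: (x, y) -> (-x, -y)
Apply: (-12, 0) -> (12, 0)
(12, 0)


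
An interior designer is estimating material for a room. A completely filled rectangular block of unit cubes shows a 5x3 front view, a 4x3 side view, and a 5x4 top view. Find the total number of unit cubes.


Orthographic views of a solid rectangular block:
Front view 5 x 3 -> length = 5, height = 3
Side view 4 x 3 -> width = 4, height = 3 (consistent)
Top view 5 x 4 -> confirms length = 5, width = 4
The block is 5 x 4 x 3.
Total unit cubes = 5 * 4 * 3 = 60
60 unit cubes


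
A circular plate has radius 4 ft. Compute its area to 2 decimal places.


Shape: circle
Radius r = 4 ft
Formula: A = pi * r^2
r^2 = 4^2 = 16
A = pi * 16
A = 50.27
50.27 ft^2


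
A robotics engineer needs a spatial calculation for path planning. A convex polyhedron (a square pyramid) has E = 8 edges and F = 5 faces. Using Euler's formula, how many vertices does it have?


Polyhedron: square pyramid
Euler's formula for convex polyhedra: V - E + F = 2
Given: E = 8 edges and F = 5 faces
Solve for V:
V = 2 + E - F = 2 + 8 - 5 = 5
5 vertices


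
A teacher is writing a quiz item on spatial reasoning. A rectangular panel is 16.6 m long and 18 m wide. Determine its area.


Shape: rectangle
Length l = 16.6 m, Width w = 18 m
Formula: A = l * w
A = 16.6 * 18
A = 298.8
298.8 m^2


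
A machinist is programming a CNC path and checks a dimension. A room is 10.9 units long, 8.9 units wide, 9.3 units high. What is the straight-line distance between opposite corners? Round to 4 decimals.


Shape: rectangular box (space diagonal)
l = 10.9 units, w = 8.9 units, h = 9.3 units
Visualize: the diagonal of the base, then a right triangle with that diagonal and the height.
Formula: d = sqrt(l^2 + w^2 + h^2)
l^2 + w^2 + h^2 = 118.81 + 79.21 + 86.49 = 284.51
d = sqrt(284.51)
d = 16.8674
16.8674 units


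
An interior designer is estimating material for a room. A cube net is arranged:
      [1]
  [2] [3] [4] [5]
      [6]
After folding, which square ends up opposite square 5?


Net: cross layout. Take square 3 as the base (bottom).
Fold the four squares in the horizontal row up around 3: 2 -> left, 4 -> right, 5 wraps to the top.
Fold 1 and 6 up from 3: 1 -> back, 6 -> front.
Opposite pairs are therefore: (1, 6), (2, 4), (3, 5).
Face 5 is opposite face 3.
face 3


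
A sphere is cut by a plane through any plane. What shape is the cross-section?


Solid: sphere
Cutting plane: through any plane
Visualize the intersection of the plane with the solid's surface.
The boundary of the cut region is a circle.
circle


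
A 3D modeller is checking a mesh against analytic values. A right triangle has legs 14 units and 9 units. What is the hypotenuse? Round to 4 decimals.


Shape: right triangle
Legs a = 14 units, b = 9 units
Formula: c = sqrt(a^2 + b^2)
a^2 = 196, b^2 = 81
a^2 + b^2 = 277
c = sqrt(277)
c = 16.6433
16.6433 units


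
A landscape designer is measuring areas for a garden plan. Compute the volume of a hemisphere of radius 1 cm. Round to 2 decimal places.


Shape: hemisphere (half of a sphere)
Radius r = 1 cm
Formula: V = (1/2) * (4/3) * pi * r^3 = (2/3) * pi * r^3
r^3 = 1
(2/3) * 1 = 0.666667
V = 0.666667 * pi
V = 2.09
2.09 cm^3


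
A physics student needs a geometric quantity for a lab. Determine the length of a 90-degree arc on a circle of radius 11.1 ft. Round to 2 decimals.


Shape: circular arc
Radius r = 11.1 ft, Angle = 90 degrees
Formula: L = (angle/360) * 2 * pi * r
2 * pi * r = 22.2 * pi
L = (90/360) * 22.2 * pi
L = 5.55 * pi
L = 17.44
17.44 ft


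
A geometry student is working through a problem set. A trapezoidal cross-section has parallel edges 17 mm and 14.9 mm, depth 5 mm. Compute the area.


Shape: trapezoid
Parallel sides a = 17 mm, b = 14.9 mm; Height h = 5 mm
Formula: A = (a + b) * h / 2
a + b = 17 + 14.9 = 31.9
A = 31.9 * 5 / 2
A = 159.5 / 2
A = 79.75
79.75 mm^2


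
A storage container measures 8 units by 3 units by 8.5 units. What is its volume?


Shape: rectangular prism
l = 8 units, w = 3 units, h = 8.5 units
Formula: V = l * w * h
V = 8 * 3 * 8.5
V = 24 * 8.5
V = 204
204 units^3


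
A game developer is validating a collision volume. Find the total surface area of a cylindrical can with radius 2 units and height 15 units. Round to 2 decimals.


Shape: closed cylinder
Radius r = 2 units, Height h = 15 units
Formula: SA = 2*pi*r^2 + 2*pi*r*h = 2*pi*r*(r + h)
r + h = 17
2 * r * (r + h) = 2 * 2 * 17 = 68
SA = 68 * pi
SA = 213.63
213.63 units^2


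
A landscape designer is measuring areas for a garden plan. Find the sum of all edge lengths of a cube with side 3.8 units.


Shape: cube
Side s = 3.8 units
A cube has 12 edges, all equal.
Formula: total edge length = 12 * s
Total = 12 * 3.8
Total = 45.6
45.6 units


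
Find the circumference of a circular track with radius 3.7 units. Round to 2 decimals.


Shape: circle
Radius r = 3.7 units
Formula: C = 2 * pi * r
C = 2 * pi * 3.7
C = 7.4 * pi
C = 23.25
23.25 units


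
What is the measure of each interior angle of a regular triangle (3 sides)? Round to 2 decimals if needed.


Shape: regular triangle (3 sides)
Formula: interior angle = (n - 2) * 180 / n
(n - 2) = 1
(n - 2) * 180 = 180
angle = 180 / 3
angle = 60
60 degrees


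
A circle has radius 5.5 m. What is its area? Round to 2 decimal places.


Shape: circle
Radius r = 5.5 m
Formula: A = pi * r^2
r^2 = 5.5^2 = 30.25
A = pi * 30.25
A = 95.03
95.03 m^2


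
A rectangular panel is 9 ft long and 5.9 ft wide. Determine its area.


Shape: rectangle
Length l = 9 ft, Width w = 5.9 ft
Formula: A = l * w
A = 9 * 5.9
A = 53.1
53.1 ft^2


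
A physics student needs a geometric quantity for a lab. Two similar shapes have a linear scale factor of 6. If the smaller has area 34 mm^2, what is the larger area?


Linear scale factor k = 6
Original area = 34 mm^2
Rule: under a linear scaling by k, areas scale by k^2.
k^2 = 6^2 = 36
New area = 34 * 36
New area = 1224
1224 mm^2


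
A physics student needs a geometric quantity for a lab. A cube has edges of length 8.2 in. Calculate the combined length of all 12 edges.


Shape: cube
Side s = 8.2 in
A cube has 12 edges, all equal.
Formula: total edge length = 12 * s
Total = 12 * 8.2
Total = 98.4
98.4 in


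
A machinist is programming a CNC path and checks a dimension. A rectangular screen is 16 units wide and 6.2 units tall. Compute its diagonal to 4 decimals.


Shape: rectangle (diagonal via Pythagoras)
Sides: 16 units and 6.2 units
Formula: d = sqrt(l^2 + w^2)
l^2 = 256, w^2 = 38.44
l^2 + w^2 = 294.44
d = sqrt(294.44)
d = 17.1593
17.1593 units


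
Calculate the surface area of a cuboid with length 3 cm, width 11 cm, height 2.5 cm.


Shape: rectangular prism
l = 3 cm, w = 11 cm, h = 2.5 cm
Formula: SA = 2(lw + lh + wh)
lw = 33, lh = 7.5, wh = 27.5
lw + lh + wh = 68
SA = 2 * 68
SA = 136
136 cm^2


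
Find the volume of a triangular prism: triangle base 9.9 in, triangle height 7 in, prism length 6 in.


Shape: triangular prism
Triangle base = 9.9 in, triangle height = 7 in, prism length L = 6 in
Formula: V = (1/2 * b * h_tri) * L
Cross-section area = 0.5 * 9.9 * 7 = 34.65
V = 34.65 * 6
V = 207.9
207.9 in^3


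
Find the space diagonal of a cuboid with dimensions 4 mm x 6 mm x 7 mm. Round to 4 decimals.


Shape: rectangular box (space diagonal)
l = 4 mm, w = 6 mm, h = 7 mm
Visualize: the diagonal of the base, then a right triangle with that diagonal and the height.
Formula: d = sqrt(l^2 + w^2 + h^2)
l^2 + w^2 + h^2 = 16 + 36 + 49 = 101
d = sqrt(101)
d = 10.0499
10.0499 mm


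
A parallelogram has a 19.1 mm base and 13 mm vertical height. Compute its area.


Shape: parallelogram
Base b = 19.1 mm, Height h = 13 mm
Formula: A = b * h
A = 19.1 * 13
A = 248.3
248.3 mm^2


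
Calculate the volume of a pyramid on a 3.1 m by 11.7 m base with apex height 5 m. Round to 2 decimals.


Shape: rectangular pyramid
Base: 3.1 m x 11.7 m, Height h = 5 m
Formula: V = (1/3) * base_area * h
base_area = 3.1 * 11.7 = 36.27
base_area * h = 36.27 * 5 = 181.35
V = 181.35 / 3
V = 60.45
60.45 m^3


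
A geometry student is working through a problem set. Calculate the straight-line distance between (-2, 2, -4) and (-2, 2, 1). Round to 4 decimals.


3D distance between two points
P1 = (-2, 2, -4), P2 = (-2, 2, 1)
Formula: d = sqrt((x2-x1)^2 + (y2-y1)^2 + (z2-z1)^2)
dx = -2 - -2 = 0
dy = 2 - 2 = 0
dz = 1 - -4 = 5
dx^2 + dy^2 + dz^2 = 0 + 0 + 25 = 25
d = sqrt(25)
d = 5.0
5 units


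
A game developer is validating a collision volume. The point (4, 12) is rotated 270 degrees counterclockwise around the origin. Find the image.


Transformation: rotation about the origin
Original point: (4, 12)
Rule for 270 deg counterclockwise: (x, y) -> (y, -x)
Apply: (4, 12) -> (12, -4)
(12, -4)


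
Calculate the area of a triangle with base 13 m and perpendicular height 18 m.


Shape: triangle
Base b = 13 m, Height h = 18 m
Formula: A = (1/2) * b * h
A = 0.5 * 13 * 18
A = 0.5 * 234
A = 117
117 m^2


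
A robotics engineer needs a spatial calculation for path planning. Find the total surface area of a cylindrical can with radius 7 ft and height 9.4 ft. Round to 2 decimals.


Shape: closed cylinder
Radius r = 7 ft, Height h = 9.4 ft
Formula: SA = 2*pi*r^2 + 2*pi*r*h = 2*pi*r*(r + h)
r + h = 16.4
2 * r * (r + h) = 2 * 7 * 16.4 = 229.6
SA = 229.6 * pi
SA = 721.31
721.31 ft^2


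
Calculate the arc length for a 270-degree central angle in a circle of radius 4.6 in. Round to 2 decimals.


Shape: circular arc
Radius r = 4.6 in, Angle = 270 degrees
Formula: L = (angle/360) * 2 * pi * r
2 * pi * r = 9.2 * pi
L = (270/360) * 9.2 * pi
L = 6.9 * pi
L = 21.68
21.68 in


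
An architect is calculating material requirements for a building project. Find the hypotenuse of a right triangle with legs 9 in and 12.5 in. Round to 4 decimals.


Shape: right triangle
Legs a = 9 in, b = 12.5 in
Formula: c = sqrt(a^2 + b^2)
a^2 = 81, b^2 = 156.25
a^2 + b^2 = 237.25
c = sqrt(237.25)
c = 15.4029
15.4029 in


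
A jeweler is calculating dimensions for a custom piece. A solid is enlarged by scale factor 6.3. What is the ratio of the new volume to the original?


Linear scale factor k = 6.3
Rule: under a linear scaling by k, volumes scale by k^3.
k^3 = 6.3 * 6.3 * 6.3
k^3 = 39.69 * 6.3
k^3 = 250.047
Volume scales by a factor of 250.047.
250.047 (dimensionless)


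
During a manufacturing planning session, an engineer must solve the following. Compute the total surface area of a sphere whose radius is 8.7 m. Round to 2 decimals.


Shape: sphere
Radius r = 8.7 m
Formula: SA = 4 * pi * r^2
r^2 = 75.69
SA = 4 * pi * 75.69
SA = 302.76 * pi
SA = 951.15
951.15 m^2


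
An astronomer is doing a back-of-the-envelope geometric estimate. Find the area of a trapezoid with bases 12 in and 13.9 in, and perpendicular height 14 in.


Shape: trapezoid
Parallel sides a = 12 in, b = 13.9 in; Height h = 14 in
Formula: A = (a + b) * h / 2
a + b = 12 + 13.9 = 25.9
A = 25.9 * 14 / 2
A = 362.6 / 2
A = 181.3
181.3 in^2


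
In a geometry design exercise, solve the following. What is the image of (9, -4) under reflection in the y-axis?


Transformation: reflection
Original point: (9, -4)
Rule for reflection over the y-axis: (x, y) -> (-x, y)
Apply: (9, -4) -> (-9, -4)
(-9, -4)


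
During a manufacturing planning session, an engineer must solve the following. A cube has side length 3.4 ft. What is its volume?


Shape: cube
Side s = 3.4 ft
Formula: V = s^3
V = 3.4 * 3.4 * 3.4
V = 11.56 * 3.4
V = 39.304
39.304 ft^3
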